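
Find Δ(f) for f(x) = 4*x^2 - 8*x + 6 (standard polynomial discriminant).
Δ = -32

For a quadratic a x^2 + b x + c the discriminant is Δ = b^2 - 4ac = (-8)^2 - 4*(4)*(6) = 64 - (96) = -32.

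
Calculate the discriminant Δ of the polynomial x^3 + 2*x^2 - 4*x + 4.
Δ = -816

For x^3 + a x^2 + b x + c the discriminant is Δ = 18 a b c - 4 a^3 c + a^2 b^2 - 4 b^3 - 27 c^2.
Plug a = 2, b = -4, c = 4:
  18*(2)*(-4)*(4) - 4*(2)^3*(4) + (2)^2*(-4)^2 - 4*(-4)^3 - 27*(4)^2
  = -576 + (-128) + 64 + (256) + (-432)
  = -816.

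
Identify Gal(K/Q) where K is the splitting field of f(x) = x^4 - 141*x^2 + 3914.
Gal(K/Q) = V_4 (Klein four-group, Z/2Z × Z/2Z)

f factors as (x^2 - 103)(x^2 - 38), so the splitting field is K = Q(sqrt(103), sqrt(38)). The elements 103, 38, 3914 are all non-squares in Q, so sqrt(103) and sqrt(38) generate independent quadratic extensions. Thus [K:Q] = 4 and Gal(K/Q) is generated by the two order-2 automorphisms sqrt(103) ↦ -sqrt(103) and sqrt(38) ↦ -sqrt(38), giving V_4.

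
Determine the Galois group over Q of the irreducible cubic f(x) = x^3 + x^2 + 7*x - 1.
Gal(K/Q) = S_3 (symmetric group of order 6)

Compute the discriminant of x^3 + (1)*x^2 + (7)*x + (-1): Δ = -1472. Since Δ is not a rational square, the Galois group is not contained in A_3; it must be the full S_3 (irreducibility of the cubic rules out anything smaller).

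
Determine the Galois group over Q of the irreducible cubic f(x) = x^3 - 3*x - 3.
Gal(K/Q) = S_3 (symmetric group of order 6)

Compute the discriminant of x^3 + (0)*x^2 + (-3)*x + (-3): Δ = -135. Since Δ is not a rational square, the Galois group is not contained in A_3; it must be the full S_3 (irreducibility of the cubic rules out anything smaller).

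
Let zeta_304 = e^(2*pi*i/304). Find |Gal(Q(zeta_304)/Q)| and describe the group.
|Gal(Q(zeta_304)/Q)| = phi(304) = 144; group ≅ (Z/304Z)^* ≅ Z/2Z × Z/4Z × Z/18Z

The n-th cyclotomic polynomial Φ_304(x) is the minimal polynomial of zeta_304 over Q and has degree phi(304) = 144. So Q(zeta_304) is a degree-144 Galois extension with Galois group (Z/304Z)^*. By CRT, (Z/304Z)^* ≅ (Z/16Z)^* × (Z/19Z)^*. Each prime-power unit group is (Z/16Z)^* ≅ Z/2Z × Z/4Z; (Z/19Z)^* ≅ Z/18Z. Hence Gal(Q(zeta_304)/Q) ≅ Z/2Z × Z/4Z × Z/18Z.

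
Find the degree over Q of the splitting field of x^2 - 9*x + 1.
[K:Q] = 2

The discriminant of x^2 + (-9)*x + (1) is b^2 - 4c = 81 - (4) = 77. Since 77 is not a perfect square in Q, the polynomial is irreducible over Q. Its two roots generate a degree-2 extension, so [K:Q] = 2.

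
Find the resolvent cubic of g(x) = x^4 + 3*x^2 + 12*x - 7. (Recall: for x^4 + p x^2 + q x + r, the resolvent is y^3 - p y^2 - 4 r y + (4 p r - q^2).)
h(y) = y^3 - 3*y^2 + 28*y - 228

Identify coefficients: p = 3, q = 12, r = -7.
Plug into h(y) = y^3 - p y^2 - 4 r y + (4 p r - q^2):
  h(y) = y^3 - (3) y^2 - 4*(-7) y + (4*(3)*(-7) - (12)^2)
       = y^3 + (-3) y^2 + (28) y + (-228).
Simplifying: h(y) = y^3 - 3*y^2 + 28*y - 228.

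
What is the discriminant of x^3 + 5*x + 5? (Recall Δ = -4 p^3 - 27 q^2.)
Δ = -1175

For a depressed cubic x^3 + p x + q the discriminant is Δ = -4 p^3 - 27 q^2 = -4*(5)^3 - 27*(5)^2 = -500 - 675 = -1175.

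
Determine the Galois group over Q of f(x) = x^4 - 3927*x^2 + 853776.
Gal(K/Q) = Z/2Z (cyclic of order 2)

f factors as (x^2 - 231)(x^2 - 3696), so the splitting field is K = Q(sqrt(231), sqrt(3696)). The squarefree part of 231 is 231 and the squarefree part of 3696 is also 231, so sqrt(231) and sqrt(3696) are both rational multiples of sqrt(231). Hence Q(sqrt(231)) = Q(sqrt(3696)) = Q(sqrt(231)), and the splitting field collapses to a single degree-2 extension with Galois group Z/2Z.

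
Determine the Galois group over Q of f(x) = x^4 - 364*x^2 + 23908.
Gal(K/Q) = V_4 (Klein four-group, Z/2Z × Z/2Z)

f factors as (x^2 - 278)(x^2 - 86), so the splitting field is K = Q(sqrt(278), sqrt(86)). The elements 278, 86, 23908 are all non-squares in Q, so sqrt(278) and sqrt(86) generate independent quadratic extensions. Thus [K:Q] = 4 and Gal(K/Q) is generated by the two order-2 automorphisms sqrt(278) ↦ -sqrt(278) and sqrt(86) ↦ -sqrt(86), giving V_4.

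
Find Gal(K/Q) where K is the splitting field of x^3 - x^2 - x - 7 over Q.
Gal(K/Q) = S_3 (symmetric group of order 6)

Compute the discriminant of x^3 + (-1)*x^2 + (-1)*x + (-7): Δ = -1472. Since Δ is not a rational square, the Galois group is not contained in A_3; it must be the full S_3 (irreducibility of the cubic rules out anything smaller).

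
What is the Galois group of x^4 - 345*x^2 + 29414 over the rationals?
Gal(K/Q) = V_4 (Klein four-group, Z/2Z × Z/2Z)

f factors as (x^2 - 191)(x^2 - 154), so the splitting field is K = Q(sqrt(191), sqrt(154)). The elements 191, 154, 29414 are all non-squares in Q, so sqrt(191) and sqrt(154) generate independent quadratic extensions. Thus [K:Q] = 4 and Gal(K/Q) is generated by the two order-2 automorphisms sqrt(191) ↦ -sqrt(191) and sqrt(154) ↦ -sqrt(154), giving V_4.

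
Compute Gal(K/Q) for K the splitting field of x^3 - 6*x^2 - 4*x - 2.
Gal(K/Q) = S_3 (symmetric group of order 6)

Compute the discriminant of x^3 + (-6)*x^2 + (-4)*x + (-2): Δ = -1868. Since Δ is not a rational square, the Galois group is not contained in A_3; it must be the full S_3 (irreducibility of the cubic rules out anything smaller).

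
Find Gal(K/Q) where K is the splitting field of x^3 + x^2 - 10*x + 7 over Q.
Gal(K/Q) = S_3 (symmetric group of order 6)

Compute the discriminant of x^3 + (1)*x^2 + (-10)*x + (7): Δ = 1489. Since Δ is not a rational square, the Galois group is not contained in A_3; it must be the full S_3 (irreducibility of the cubic rules out anything smaller).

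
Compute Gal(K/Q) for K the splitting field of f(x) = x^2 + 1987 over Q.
Gal(K/Q) = Z/2Z (cyclic of order 2)

x^2 + 1987 is irreducible over Q since -1987 is not a rational square. The splitting field Q(sqrt(-1987)) has degree 2 over Q, and its unique nontrivial automorphism is sqrt(-1987) ↦ -sqrt(-1987). Hence Gal(Q(sqrt(-1987))/Q) = Z/2Z.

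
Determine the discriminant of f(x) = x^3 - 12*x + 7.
Δ = 5589

For a depressed cubic x^3 + p x + q the discriminant is Δ = -4 p^3 - 27 q^2 = -4*(-12)^3 - 27*(7)^2 = 6912 - 1323 = 5589.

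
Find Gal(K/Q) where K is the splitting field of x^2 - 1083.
Gal(K/Q) = Z/2Z (cyclic of order 2)

x^2 - 1083 is irreducible over Q since 1083 is not a rational square. The splitting field Q(sqrt(1083)) has degree 2 over Q, and its unique nontrivial automorphism is sqrt(1083) ↦ -sqrt(1083). Hence Gal(Q(sqrt(1083))/Q) = Z/2Z.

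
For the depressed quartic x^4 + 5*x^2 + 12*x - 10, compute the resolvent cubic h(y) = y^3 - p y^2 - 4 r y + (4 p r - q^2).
h(y) = y^3 - 5*y^2 + 40*y - 344

Identify coefficients: p = 5, q = 12, r = -10.
Plug into h(y) = y^3 - p y^2 - 4 r y + (4 p r - q^2):
  h(y) = y^3 - (5) y^2 - 4*(-10) y + (4*(5)*(-10) - (12)^2)
       = y^3 + (-5) y^2 + (40) y + (-344).
Simplifying: h(y) = y^3 - 5*y^2 + 40*y - 344.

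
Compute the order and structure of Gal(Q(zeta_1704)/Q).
|Gal(Q(zeta_1704)/Q)| = phi(1704) = 560; group ≅ (Z/1704Z)^* ≅ Z/2Z × Z/2Z × Z/2Z × Z/70Z

The n-th cyclotomic polynomial Φ_1704(x) is the minimal polynomial of zeta_1704 over Q and has degree phi(1704) = 560. So Q(zeta_1704) is a degree-560 Galois extension with Galois group (Z/1704Z)^*. By CRT, (Z/1704Z)^* ≅ (Z/8Z)^* × (Z/3Z)^* × (Z/71Z)^*. Each prime-power unit group is (Z/8Z)^* ≅ Z/2Z × Z/2Z; (Z/3Z)^* ≅ Z/2Z; (Z/71Z)^* ≅ Z/70Z. Hence Gal(Q(zeta_1704)/Q) ≅ Z/2Z × Z/2Z × Z/2Z × Z/70Z.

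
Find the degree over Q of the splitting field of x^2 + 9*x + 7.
[K:Q] = 2

The discriminant of x^2 + (9)*x + (7) is b^2 - 4c = 81 - (28) = 53. Since 53 is not a perfect square in Q, the polynomial is irreducible over Q. Its two roots generate a degree-2 extension, so [K:Q] = 2.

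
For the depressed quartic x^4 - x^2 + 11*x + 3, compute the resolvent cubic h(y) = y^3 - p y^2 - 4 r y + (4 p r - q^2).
h(y) = y^3 + y^2 - 12*y - 133

Identify coefficients: p = -1, q = 11, r = 3.
Plug into h(y) = y^3 - p y^2 - 4 r y + (4 p r - q^2):
  h(y) = y^3 - (-1) y^2 - 4*(3) y + (4*(-1)*(3) - (11)^2)
       = y^3 + (1) y^2 + (-12) y + (-133).
Simplifying: h(y) = y^3 + y^2 - 12*y - 133.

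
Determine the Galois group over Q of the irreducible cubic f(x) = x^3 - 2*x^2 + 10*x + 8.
Gal(K/Q) = S_3 (symmetric group of order 6)

Compute the discriminant of x^3 + (-2)*x^2 + (10)*x + (8): Δ = -7952. Since Δ is not a rational square, the Galois group is not contained in A_3; it must be the full S_3 (irreducibility of the cubic rules out anything smaller).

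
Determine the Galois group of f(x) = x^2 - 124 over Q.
Gal(K/Q) = Z/2Z (cyclic of order 2)

x^2 - 124 is irreducible over Q since 124 is not a rational square. The splitting field Q(sqrt(124)) has degree 2 over Q, and its unique nontrivial automorphism is sqrt(124) ↦ -sqrt(124). Hence Gal(Q(sqrt(124))/Q) = Z/2Z.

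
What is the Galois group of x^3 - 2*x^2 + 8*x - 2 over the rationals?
Gal(K/Q) = S_3 (symmetric group of order 6)

Compute the discriminant of x^3 + (-2)*x^2 + (8)*x + (-2): Δ = -1388. Since Δ is not a rational square, the Galois group is not contained in A_3; it must be the full S_3 (irreducibility of the cubic rules out anything smaller).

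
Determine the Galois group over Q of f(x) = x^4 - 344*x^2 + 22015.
Gal(K/Q) = V_4 (Klein four-group, Z/2Z × Z/2Z)

f factors as (x^2 - 259)(x^2 - 85), so the splitting field is K = Q(sqrt(259), sqrt(85)). The elements 259, 85, 22015 are all non-squares in Q, so sqrt(259) and sqrt(85) generate independent quadratic extensions. Thus [K:Q] = 4 and Gal(K/Q) is generated by the two order-2 automorphisms sqrt(259) ↦ -sqrt(259) and sqrt(85) ↦ -sqrt(85), giving V_4.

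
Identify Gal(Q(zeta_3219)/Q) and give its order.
|Gal(Q(zeta_3219)/Q)| = phi(3219) = 2016; group ≅ (Z/3219Z)^* ≅ Z/2Z × Z/28Z × Z/36Z

The n-th cyclotomic polynomial Φ_3219(x) is the minimal polynomial of zeta_3219 over Q and has degree phi(3219) = 2016. So Q(zeta_3219) is a degree-2016 Galois extension with Galois group (Z/3219Z)^*. By CRT, (Z/3219Z)^* ≅ (Z/3Z)^* × (Z/29Z)^* × (Z/37Z)^*. Each prime-power unit group is (Z/3Z)^* ≅ Z/2Z; (Z/29Z)^* ≅ Z/28Z; (Z/37Z)^* ≅ Z/36Z. Hence Gal(Q(zeta_3219)/Q) ≅ Z/2Z × Z/28Z × Z/36Z.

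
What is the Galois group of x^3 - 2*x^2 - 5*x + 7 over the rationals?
Gal(K/Q) = S_3 (symmetric group of order 6)

Compute the discriminant of x^3 + (-2)*x^2 + (-5)*x + (7): Δ = 761. Since Δ is not a rational square, the Galois group is not contained in A_3; it must be the full S_3 (irreducibility of the cubic rules out anything smaller).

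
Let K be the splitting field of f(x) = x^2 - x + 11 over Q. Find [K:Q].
[K:Q] = 2

The discriminant of x^2 + (-1)*x + (11) is b^2 - 4c = 1 - (44) = -43. Since -43 is not a perfect square in Q, the polynomial is irreducible over Q. Its two roots generate a degree-2 extension, so [K:Q] = 2.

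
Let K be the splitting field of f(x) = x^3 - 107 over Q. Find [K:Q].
[K:Q] = 6

x^3 - 107 has one real root r = 107^(1/3) and two complex roots r*zeta_3, r*zeta_3^2 where zeta_3 = e^(2*pi*i/3). The splitting field is Q(r, zeta_3). [Q(r):Q] = 3 and [Q(zeta_3):Q] = 2 with gcd = 1, so [Q(r, zeta_3):Q] = 3 * 2 = 6.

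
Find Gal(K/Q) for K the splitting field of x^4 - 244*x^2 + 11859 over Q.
Gal(K/Q) = V_4 (Klein four-group, Z/2Z × Z/2Z)

f factors as (x^2 - 177)(x^2 - 67), so the splitting field is K = Q(sqrt(177), sqrt(67)). The elements 177, 67, 11859 are all non-squares in Q, so sqrt(177) and sqrt(67) generate independent quadratic extensions. Thus [K:Q] = 4 and Gal(K/Q) is generated by the two order-2 automorphisms sqrt(177) ↦ -sqrt(177) and sqrt(67) ↦ -sqrt(67), giving V_4.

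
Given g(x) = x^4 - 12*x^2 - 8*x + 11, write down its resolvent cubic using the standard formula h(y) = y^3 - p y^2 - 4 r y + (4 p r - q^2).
h(y) = y^3 + 12*y^2 - 44*y - 592

Identify coefficients: p = -12, q = -8, r = 11.
Plug into h(y) = y^3 - p y^2 - 4 r y + (4 p r - q^2):
  h(y) = y^3 - (-12) y^2 - 4*(11) y + (4*(-12)*(11) - (-8)^2)
       = y^3 + (12) y^2 + (-44) y + (-592).
Simplifying: h(y) = y^3 + 12*y^2 - 44*y - 592.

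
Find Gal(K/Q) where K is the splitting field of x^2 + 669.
Gal(K/Q) = Z/2Z (cyclic of order 2)

x^2 + 669 is irreducible over Q since -669 is not a rational square. The splitting field Q(sqrt(-669)) has degree 2 over Q, and its unique nontrivial automorphism is sqrt(-669) ↦ -sqrt(-669). Hence Gal(Q(sqrt(-669))/Q) = Z/2Z.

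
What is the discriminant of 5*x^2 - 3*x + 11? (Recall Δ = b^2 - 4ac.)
Δ = -211

For a quadratic a x^2 + b x + c the discriminant is Δ = b^2 - 4ac = (-3)^2 - 4*(5)*(11) = 9 - (220) = -211.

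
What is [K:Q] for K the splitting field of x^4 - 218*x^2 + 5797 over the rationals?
[K:Q] = 4

f factors as (x^2 - 31)(x^2 - 187); the splitting field is K = Q(sqrt(31), sqrt(187)). Since 31, 187, and 5797 are all non-squares in Q, the three subfields Q(sqrt(31)), Q(sqrt(187)), Q(sqrt(5797)) are distinct degree-2 extensions, so [K:Q] = 4 (Klein four Galois group).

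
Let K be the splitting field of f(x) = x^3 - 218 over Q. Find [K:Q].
[K:Q] = 6

x^3 - 218 has one real root r = 218^(1/3) and two complex roots r*zeta_3, r*zeta_3^2 where zeta_3 = e^(2*pi*i/3). The splitting field is Q(r, zeta_3). [Q(r):Q] = 3 and [Q(zeta_3):Q] = 2 with gcd = 1, so [Q(r, zeta_3):Q] = 3 * 2 = 6.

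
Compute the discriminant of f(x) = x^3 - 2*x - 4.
Δ = -400

For x^3 + a x^2 + b x + c the discriminant is Δ = 18 a b c - 4 a^3 c + a^2 b^2 - 4 b^3 - 27 c^2.
Plug a = 0, b = -2, c = -4:
  18*(0)*(-2)*(-4) - 4*(0)^3*(-4) + (0)^2*(-2)^2 - 4*(-2)^3 - 27*(-4)^2
  = 0 + (0) + 0 + (32) + (-432)
  = -400.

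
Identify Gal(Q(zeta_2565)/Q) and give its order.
|Gal(Q(zeta_2565)/Q)| = phi(2565) = 1296; group ≅ (Z/2565Z)^* ≅ Z/4Z × Z/18Z × Z/18Z

The n-th cyclotomic polynomial Φ_2565(x) is the minimal polynomial of zeta_2565 over Q and has degree phi(2565) = 1296. So Q(zeta_2565) is a degree-1296 Galois extension with Galois group (Z/2565Z)^*. By CRT, (Z/2565Z)^* ≅ (Z/27Z)^* × (Z/5Z)^* × (Z/19Z)^*. Each prime-power unit group is (Z/27Z)^* ≅ Z/18Z; (Z/5Z)^* ≅ Z/4Z; (Z/19Z)^* ≅ Z/18Z. Hence Gal(Q(zeta_2565)/Q) ≅ Z/4Z × Z/18Z × Z/18Z.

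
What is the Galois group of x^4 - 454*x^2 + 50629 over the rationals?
Gal(K/Q) = V_4 (Klein four-group, Z/2Z × Z/2Z)

f factors as (x^2 - 197)(x^2 - 257), so the splitting field is K = Q(sqrt(197), sqrt(257)). The elements 197, 257, 50629 are all non-squares in Q, so sqrt(197) and sqrt(257) generate independent quadratic extensions. Thus [K:Q] = 4 and Gal(K/Q) is generated by the two order-2 automorphisms sqrt(197) ↦ -sqrt(197) and sqrt(257) ↦ -sqrt(257), giving V_4.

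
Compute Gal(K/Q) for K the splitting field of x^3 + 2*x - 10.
Gal(K/Q) = S_3 (symmetric group of order 6)

Compute the discriminant of x^3 + (0)*x^2 + (2)*x + (-10): Δ = -2732. Since Δ is not a rational square, the Galois group is not contained in A_3; it must be the full S_3 (irreducibility of the cubic rules out anything smaller).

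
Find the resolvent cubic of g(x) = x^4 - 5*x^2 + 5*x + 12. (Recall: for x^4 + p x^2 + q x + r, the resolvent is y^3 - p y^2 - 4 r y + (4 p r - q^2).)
h(y) = y^3 + 5*y^2 - 48*y - 265

Identify coefficients: p = -5, q = 5, r = 12.
Plug into h(y) = y^3 - p y^2 - 4 r y + (4 p r - q^2):
  h(y) = y^3 - (-5) y^2 - 4*(12) y + (4*(-5)*(12) - (5)^2)
       = y^3 + (5) y^2 + (-48) y + (-265).
Simplifying: h(y) = y^3 + 5*y^2 - 48*y - 265.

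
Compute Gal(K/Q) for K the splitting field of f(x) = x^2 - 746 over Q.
Gal(K/Q) = Z/2Z (cyclic of order 2)

x^2 - 746 is irreducible over Q since 746 is not a rational square. The splitting field Q(sqrt(746)) has degree 2 over Q, and its unique nontrivial automorphism is sqrt(746) ↦ -sqrt(746). Hence Gal(Q(sqrt(746))/Q) = Z/2Z.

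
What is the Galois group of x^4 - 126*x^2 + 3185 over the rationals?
Gal(K/Q) = V_4 (Klein four-group, Z/2Z × Z/2Z)

f factors as (x^2 - 35)(x^2 - 91), so the splitting field is K = Q(sqrt(35), sqrt(91)). The elements 35, 91, 3185 are all non-squares in Q, so sqrt(35) and sqrt(91) generate independent quadratic extensions. Thus [K:Q] = 4 and Gal(K/Q) is generated by the two order-2 automorphisms sqrt(35) ↦ -sqrt(35) and sqrt(91) ↦ -sqrt(91), giving V_4.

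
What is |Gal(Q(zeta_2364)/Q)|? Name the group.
|Gal(Q(zeta_2364)/Q)| = phi(2364) = 784; group ≅ (Z/2364Z)^* ≅ Z/2Z × Z/2Z × Z/196Z

The n-th cyclotomic polynomial Φ_2364(x) is the minimal polynomial of zeta_2364 over Q and has degree phi(2364) = 784. So Q(zeta_2364) is a degree-784 Galois extension with Galois group (Z/2364Z)^*. By CRT, (Z/2364Z)^* ≅ (Z/4Z)^* × (Z/3Z)^* × (Z/197Z)^*. Each prime-power unit group is (Z/4Z)^* ≅ Z/2Z; (Z/3Z)^* ≅ Z/2Z; (Z/197Z)^* ≅ Z/196Z. Hence Gal(Q(zeta_2364)/Q) ≅ Z/2Z × Z/2Z × Z/196Z.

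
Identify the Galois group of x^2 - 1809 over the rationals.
Gal(K/Q) = Z/2Z (cyclic of order 2)

x^2 - 1809 is irreducible over Q since 1809 is not a rational square. The splitting field Q(sqrt(1809)) has degree 2 over Q, and its unique nontrivial automorphism is sqrt(1809) ↦ -sqrt(1809). Hence Gal(Q(sqrt(1809))/Q) = Z/2Z.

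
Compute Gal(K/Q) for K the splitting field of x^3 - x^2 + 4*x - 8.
Gal(K/Q) = S_3 (symmetric group of order 6)

Compute the discriminant of x^3 + (-1)*x^2 + (4)*x + (-8): Δ = -1424. Since Δ is not a rational square, the Galois group is not contained in A_3; it must be the full S_3 (irreducibility of the cubic rules out anything smaller).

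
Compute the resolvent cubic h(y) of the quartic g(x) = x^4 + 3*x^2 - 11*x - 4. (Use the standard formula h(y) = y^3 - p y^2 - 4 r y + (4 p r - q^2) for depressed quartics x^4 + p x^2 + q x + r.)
h(y) = y^3 - 3*y^2 + 16*y - 169

Identify coefficients: p = 3, q = -11, r = -4.
Plug into h(y) = y^3 - p y^2 - 4 r y + (4 p r - q^2):
  h(y) = y^3 - (3) y^2 - 4*(-4) y + (4*(3)*(-4) - (-11)^2)
       = y^3 + (-3) y^2 + (16) y + (-169).
Simplifying: h(y) = y^3 - 3*y^2 + 16*y - 169.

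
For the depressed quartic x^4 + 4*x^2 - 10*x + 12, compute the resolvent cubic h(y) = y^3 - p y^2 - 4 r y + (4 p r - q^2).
h(y) = y^3 - 4*y^2 - 48*y + 92

Identify coefficients: p = 4, q = -10, r = 12.
Plug into h(y) = y^3 - p y^2 - 4 r y + (4 p r - q^2):
  h(y) = y^3 - (4) y^2 - 4*(12) y + (4*(4)*(12) - (-10)^2)
       = y^3 + (-4) y^2 + (-48) y + (92).
Simplifying: h(y) = y^3 - 4*y^2 - 48*y + 92.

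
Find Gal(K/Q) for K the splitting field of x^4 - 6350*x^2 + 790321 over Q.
Gal(K/Q) = Z/2Z (cyclic of order 2)

f factors as (x^2 - 6223)(x^2 - 127), so the splitting field is K = Q(sqrt(6223), sqrt(127)). The squarefree part of 6223 is 127 and the squarefree part of 127 is also 127, so sqrt(6223) and sqrt(127) are both rational multiples of sqrt(127). Hence Q(sqrt(6223)) = Q(sqrt(127)) = Q(sqrt(127)), and the splitting field collapses to a single degree-2 extension with Galois group Z/2Z.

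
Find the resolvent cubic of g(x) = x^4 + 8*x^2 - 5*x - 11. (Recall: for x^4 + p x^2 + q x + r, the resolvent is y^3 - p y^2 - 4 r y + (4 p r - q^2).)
h(y) = y^3 - 8*y^2 + 44*y - 377

Identify coefficients: p = 8, q = -5, r = -11.
Plug into h(y) = y^3 - p y^2 - 4 r y + (4 p r - q^2):
  h(y) = y^3 - (8) y^2 - 4*(-11) y + (4*(8)*(-11) - (-5)^2)
       = y^3 + (-8) y^2 + (44) y + (-377).
Simplifying: h(y) = y^3 - 8*y^2 + 44*y - 377.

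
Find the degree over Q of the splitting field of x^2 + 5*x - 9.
[K:Q] = 2

The discriminant of x^2 + (5)*x + (-9) is b^2 - 4c = 25 - (-36) = 61. Since 61 is not a perfect square in Q, the polynomial is irreducible over Q. Its two roots generate a degree-2 extension, so [K:Q] = 2.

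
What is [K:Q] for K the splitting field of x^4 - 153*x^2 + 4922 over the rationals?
[K:Q] = 4

f factors as (x^2 - 46)(x^2 - 107); the splitting field is K = Q(sqrt(46), sqrt(107)). Since 46, 107, and 4922 are all non-squares in Q, the three subfields Q(sqrt(46)), Q(sqrt(107)), Q(sqrt(4922)) are distinct degree-2 extensions, so [K:Q] = 4 (Klein four Galois group).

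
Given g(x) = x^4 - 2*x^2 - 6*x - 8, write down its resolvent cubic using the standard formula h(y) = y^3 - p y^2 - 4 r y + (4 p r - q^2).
h(y) = y^3 + 2*y^2 + 32*y + 28

Identify coefficients: p = -2, q = -6, r = -8.
Plug into h(y) = y^3 - p y^2 - 4 r y + (4 p r - q^2):
  h(y) = y^3 - (-2) y^2 - 4*(-8) y + (4*(-2)*(-8) - (-6)^2)
       = y^3 + (2) y^2 + (32) y + (28).
Simplifying: h(y) = y^3 + 2*y^2 + 32*y + 28.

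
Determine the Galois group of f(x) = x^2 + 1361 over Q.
Gal(K/Q) = Z/2Z (cyclic of order 2)

x^2 + 1361 is irreducible over Q since -1361 is not a rational square. The splitting field Q(sqrt(-1361)) has degree 2 over Q, and its unique nontrivial automorphism is sqrt(-1361) ↦ -sqrt(-1361). Hence Gal(Q(sqrt(-1361))/Q) = Z/2Z.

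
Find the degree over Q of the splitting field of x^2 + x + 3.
[K:Q] = 2

The discriminant of x^2 + (1)*x + (3) is b^2 - 4c = 1 - (12) = -11. Since -11 is not a perfect square in Q, the polynomial is irreducible over Q. Its two roots generate a degree-2 extension, so [K:Q] = 2.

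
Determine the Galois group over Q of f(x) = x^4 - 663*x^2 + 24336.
Gal(K/Q) = Z/2Z (cyclic of order 2)

f factors as (x^2 - 624)(x^2 - 39), so the splitting field is K = Q(sqrt(624), sqrt(39)). The squarefree part of 624 is 39 and the squarefree part of 39 is also 39, so sqrt(624) and sqrt(39) are both rational multiples of sqrt(39). Hence Q(sqrt(624)) = Q(sqrt(39)) = Q(sqrt(39)), and the splitting field collapses to a single degree-2 extension with Galois group Z/2Z.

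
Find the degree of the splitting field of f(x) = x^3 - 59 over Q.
[K:Q] = 6

x^3 - 59 has one real root r = 59^(1/3) and two complex roots r*zeta_3, r*zeta_3^2 where zeta_3 = e^(2*pi*i/3). The splitting field is Q(r, zeta_3). [Q(r):Q] = 3 and [Q(zeta_3):Q] = 2 with gcd = 1, so [Q(r, zeta_3):Q] = 3 * 2 = 6.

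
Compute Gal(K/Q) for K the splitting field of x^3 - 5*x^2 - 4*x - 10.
Gal(K/Q) = S_3 (symmetric group of order 6)

Compute the discriminant of x^3 + (-5)*x^2 + (-4)*x + (-10): Δ = -10644. Since Δ is not a rational square, the Galois group is not contained in A_3; it must be the full S_3 (irreducibility of the cubic rules out anything smaller).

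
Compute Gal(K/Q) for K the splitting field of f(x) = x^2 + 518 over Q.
Gal(K/Q) = Z/2Z (cyclic of order 2)

x^2 + 518 is irreducible over Q since -518 is not a rational square. The splitting field Q(sqrt(-518)) has degree 2 over Q, and its unique nontrivial automorphism is sqrt(-518) ↦ -sqrt(-518). Hence Gal(Q(sqrt(-518))/Q) = Z/2Z.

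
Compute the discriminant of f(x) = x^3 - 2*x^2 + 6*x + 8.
Δ = -3920

For x^3 + a x^2 + b x + c the discriminant is Δ = 18 a b c - 4 a^3 c + a^2 b^2 - 4 b^3 - 27 c^2.
Plug a = -2, b = 6, c = 8:
  18*(-2)*(6)*(8) - 4*(-2)^3*(8) + (-2)^2*(6)^2 - 4*(6)^3 - 27*(8)^2
  = -1728 + (256) + 144 + (-864) + (-1728)
  = -3920.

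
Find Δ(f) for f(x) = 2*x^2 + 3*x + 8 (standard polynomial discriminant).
Δ = -55

For a quadratic a x^2 + b x + c the discriminant is Δ = b^2 - 4ac = (3)^2 - 4*(2)*(8) = 9 - (64) = -55.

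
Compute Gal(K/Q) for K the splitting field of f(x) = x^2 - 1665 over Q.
Gal(K/Q) = Z/2Z (cyclic of order 2)

x^2 - 1665 is irreducible over Q since 1665 is not a rational square. The splitting field Q(sqrt(1665)) has degree 2 over Q, and its unique nontrivial automorphism is sqrt(1665) ↦ -sqrt(1665). Hence Gal(Q(sqrt(1665))/Q) = Z/2Z.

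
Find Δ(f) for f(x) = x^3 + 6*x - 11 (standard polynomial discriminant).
Δ = -4131

For a depressed cubic x^3 + p x + q the discriminant is Δ = -4 p^3 - 27 q^2 = -4*(6)^3 - 27*(-11)^2 = -864 - 3267 = -4131.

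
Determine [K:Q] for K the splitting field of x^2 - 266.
[K:Q] = 2

The polynomial x^2 - 266 is irreducible over Q since 266 is not a perfect square. Its splitting field is Q(sqrt(266)), which has degree 2 over Q.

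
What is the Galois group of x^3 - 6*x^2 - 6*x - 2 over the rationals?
Gal(K/Q) = S_3 (symmetric group of order 6)

Compute the discriminant of x^3 + (-6)*x^2 + (-6)*x + (-2): Δ = -972. Since Δ is not a rational square, the Galois group is not contained in A_3; it must be the full S_3 (irreducibility of the cubic rules out anything smaller).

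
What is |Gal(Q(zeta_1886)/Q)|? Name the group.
|Gal(Q(zeta_1886)/Q)| = phi(1886) = 880; group ≅ (Z/1886Z)^* ≅ Z/22Z × Z/40Z

The n-th cyclotomic polynomial Φ_1886(x) is the minimal polynomial of zeta_1886 over Q and has degree phi(1886) = 880. So Q(zeta_1886) is a degree-880 Galois extension with Galois group (Z/1886Z)^*. By CRT, (Z/1886Z)^* ≅ (Z/2Z)^* × (Z/23Z)^* × (Z/41Z)^*. Each prime-power unit group is (Z/2Z)^* ≅ trivial group (order 1); (Z/23Z)^* ≅ Z/22Z; (Z/41Z)^* ≅ Z/40Z. Hence Gal(Q(zeta_1886)/Q) ≅ Z/22Z × Z/40Z.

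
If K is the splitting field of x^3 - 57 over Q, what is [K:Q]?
[K:Q] = 6

x^3 - 57 has one real root r = 57^(1/3) and two complex roots r*zeta_3, r*zeta_3^2 where zeta_3 = e^(2*pi*i/3). The splitting field is Q(r, zeta_3). [Q(r):Q] = 3 and [Q(zeta_3):Q] = 2 with gcd = 1, so [Q(r, zeta_3):Q] = 3 * 2 = 6.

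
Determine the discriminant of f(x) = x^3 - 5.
Δ = -675

For a depressed cubic x^3 + p x + q the discriminant is Δ = -4 p^3 - 27 q^2 = -4*(0)^3 - 27*(-5)^2 = 0 - 675 = -675.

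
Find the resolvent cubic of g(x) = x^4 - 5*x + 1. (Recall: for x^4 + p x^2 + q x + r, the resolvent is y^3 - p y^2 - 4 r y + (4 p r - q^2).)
h(y) = y^3 - 4*y - 25

Identify coefficients: p = 0, q = -5, r = 1.
Plug into h(y) = y^3 - p y^2 - 4 r y + (4 p r - q^2):
  h(y) = y^3 - (0) y^2 - 4*(1) y + (4*(0)*(1) - (-5)^2)
       = y^3 + (0) y^2 + (-4) y + (-25).
Simplifying: h(y) = y^3 - 4*y - 25.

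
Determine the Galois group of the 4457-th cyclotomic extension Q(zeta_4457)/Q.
|Gal(Q(zeta_4457)/Q)| = phi(4457) = 4456; group ≅ (Z/4457Z)^* ≅ Z/4456Z

The n-th cyclotomic polynomial Φ_4457(x) is the minimal polynomial of zeta_4457 over Q and has degree phi(4457) = 4456. So Q(zeta_4457) is a degree-4456 Galois extension with Galois group (Z/4457Z)^*. (Z/4457Z)^* is cyclic since 4457 is an odd prime power (or 4). Hence Gal(Q(zeta_4457)/Q) ≅ Z/4456Z.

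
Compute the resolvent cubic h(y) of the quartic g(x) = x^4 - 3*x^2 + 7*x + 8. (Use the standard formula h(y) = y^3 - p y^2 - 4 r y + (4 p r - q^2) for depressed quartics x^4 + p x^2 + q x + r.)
h(y) = y^3 + 3*y^2 - 32*y - 145

Identify coefficients: p = -3, q = 7, r = 8.
Plug into h(y) = y^3 - p y^2 - 4 r y + (4 p r - q^2):
  h(y) = y^3 - (-3) y^2 - 4*(8) y + (4*(-3)*(8) - (7)^2)
       = y^3 + (3) y^2 + (-32) y + (-145).
Simplifying: h(y) = y^3 + 3*y^2 - 32*y - 145.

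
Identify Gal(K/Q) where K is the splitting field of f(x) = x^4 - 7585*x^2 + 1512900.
Gal(K/Q) = Z/2Z (cyclic of order 2)

f factors as (x^2 - 205)(x^2 - 7380), so the splitting field is K = Q(sqrt(205), sqrt(7380)). The squarefree part of 205 is 205 and the squarefree part of 7380 is also 205, so sqrt(205) and sqrt(7380) are both rational multiples of sqrt(205). Hence Q(sqrt(205)) = Q(sqrt(7380)) = Q(sqrt(205)), and the splitting field collapses to a single degree-2 extension with Galois group Z/2Z.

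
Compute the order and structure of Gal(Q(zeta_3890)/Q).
|Gal(Q(zeta_3890)/Q)| = phi(3890) = 1552; group ≅ (Z/3890Z)^* ≅ Z/4Z × Z/388Z

The n-th cyclotomic polynomial Φ_3890(x) is the minimal polynomial of zeta_3890 over Q and has degree phi(3890) = 1552. So Q(zeta_3890) is a degree-1552 Galois extension with Galois group (Z/3890Z)^*. By CRT, (Z/3890Z)^* ≅ (Z/2Z)^* × (Z/5Z)^* × (Z/389Z)^*. Each prime-power unit group is (Z/2Z)^* ≅ trivial group (order 1); (Z/5Z)^* ≅ Z/4Z; (Z/389Z)^* ≅ Z/388Z. Hence Gal(Q(zeta_3890)/Q) ≅ Z/4Z × Z/388Z.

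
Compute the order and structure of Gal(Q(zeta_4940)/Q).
|Gal(Q(zeta_4940)/Q)| = phi(4940) = 1728; group ≅ (Z/4940Z)^* ≅ Z/2Z × Z/4Z × Z/12Z × Z/18Z

The n-th cyclotomic polynomial Φ_4940(x) is the minimal polynomial of zeta_4940 over Q and has degree phi(4940) = 1728. So Q(zeta_4940) is a degree-1728 Galois extension with Galois group (Z/4940Z)^*. By CRT, (Z/4940Z)^* ≅ (Z/4Z)^* × (Z/5Z)^* × (Z/13Z)^* × (Z/19Z)^*. Each prime-power unit group is (Z/4Z)^* ≅ Z/2Z; (Z/5Z)^* ≅ Z/4Z; (Z/13Z)^* ≅ Z/12Z; (Z/19Z)^* ≅ Z/18Z. Hence Gal(Q(zeta_4940)/Q) ≅ Z/2Z × Z/4Z × Z/12Z × Z/18Z.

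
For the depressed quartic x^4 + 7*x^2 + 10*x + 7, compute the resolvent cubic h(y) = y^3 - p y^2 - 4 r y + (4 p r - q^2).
h(y) = y^3 - 7*y^2 - 28*y + 96

Identify coefficients: p = 7, q = 10, r = 7.
Plug into h(y) = y^3 - p y^2 - 4 r y + (4 p r - q^2):
  h(y) = y^3 - (7) y^2 - 4*(7) y + (4*(7)*(7) - (10)^2)
       = y^3 + (-7) y^2 + (-28) y + (96).
Simplifying: h(y) = y^3 - 7*y^2 - 28*y + 96.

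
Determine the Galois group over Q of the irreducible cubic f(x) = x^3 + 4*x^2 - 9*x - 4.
Gal(K/Q) = A_3 (cyclic of order 3)

Compute the discriminant of x^3 + (4)*x^2 + (-9)*x + (-4): Δ = 7396. Since Δ is a perfect square (Δ = 86^2), the Galois group is contained in A_3. Irreducibility forces the group to be transitive on three roots, so Gal = A_3.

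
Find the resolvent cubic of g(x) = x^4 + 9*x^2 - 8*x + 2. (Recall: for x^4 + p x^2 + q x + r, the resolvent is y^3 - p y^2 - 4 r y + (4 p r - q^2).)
h(y) = y^3 - 9*y^2 - 8*y + 8

Identify coefficients: p = 9, q = -8, r = 2.
Plug into h(y) = y^3 - p y^2 - 4 r y + (4 p r - q^2):
  h(y) = y^3 - (9) y^2 - 4*(2) y + (4*(9)*(2) - (-8)^2)
       = y^3 + (-9) y^2 + (-8) y + (8).
Simplifying: h(y) = y^3 - 9*y^2 - 8*y + 8.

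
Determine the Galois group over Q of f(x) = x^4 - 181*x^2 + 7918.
Gal(K/Q) = V_4 (Klein four-group, Z/2Z × Z/2Z)

f factors as (x^2 - 74)(x^2 - 107), so the splitting field is K = Q(sqrt(74), sqrt(107)). The elements 74, 107, 7918 are all non-squares in Q, so sqrt(74) and sqrt(107) generate independent quadratic extensions. Thus [K:Q] = 4 and Gal(K/Q) is generated by the two order-2 automorphisms sqrt(74) ↦ -sqrt(74) and sqrt(107) ↦ -sqrt(107), giving V_4.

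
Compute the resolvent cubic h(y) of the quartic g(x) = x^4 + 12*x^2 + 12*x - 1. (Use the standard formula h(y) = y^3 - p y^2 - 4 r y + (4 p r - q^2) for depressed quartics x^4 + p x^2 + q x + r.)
h(y) = y^3 - 12*y^2 + 4*y - 192

Identify coefficients: p = 12, q = 12, r = -1.
Plug into h(y) = y^3 - p y^2 - 4 r y + (4 p r - q^2):
  h(y) = y^3 - (12) y^2 - 4*(-1) y + (4*(12)*(-1) - (12)^2)
       = y^3 + (-12) y^2 + (4) y + (-192).
Simplifying: h(y) = y^3 - 12*y^2 + 4*y - 192.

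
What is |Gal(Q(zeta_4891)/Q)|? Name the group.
|Gal(Q(zeta_4891)/Q)| = phi(4891) = 4752; group ≅ (Z/4891Z)^* ≅ Z/66Z × Z/72Z

The n-th cyclotomic polynomial Φ_4891(x) is the minimal polynomial of zeta_4891 over Q and has degree phi(4891) = 4752. So Q(zeta_4891) is a degree-4752 Galois extension with Galois group (Z/4891Z)^*. By CRT, (Z/4891Z)^* ≅ (Z/67Z)^* × (Z/73Z)^*. Each prime-power unit group is (Z/67Z)^* ≅ Z/66Z; (Z/73Z)^* ≅ Z/72Z. Hence Gal(Q(zeta_4891)/Q) ≅ Z/66Z × Z/72Z.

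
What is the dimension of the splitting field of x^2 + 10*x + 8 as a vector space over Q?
[K:Q] = 2

The discriminant of x^2 + (10)*x + (8) is b^2 - 4c = 100 - (32) = 68. Since 68 is not a perfect square in Q, the polynomial is irreducible over Q. Its two roots generate a degree-2 extension, so [K:Q] = 2.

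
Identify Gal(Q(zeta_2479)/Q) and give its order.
|Gal(Q(zeta_2479)/Q)| = phi(2479) = 2376; group ≅ (Z/2479Z)^* ≅ Z/36Z × Z/66Z

The n-th cyclotomic polynomial Φ_2479(x) is the minimal polynomial of zeta_2479 over Q and has degree phi(2479) = 2376. So Q(zeta_2479) is a degree-2376 Galois extension with Galois group (Z/2479Z)^*. By CRT, (Z/2479Z)^* ≅ (Z/37Z)^* × (Z/67Z)^*. Each prime-power unit group is (Z/37Z)^* ≅ Z/36Z; (Z/67Z)^* ≅ Z/66Z. Hence Gal(Q(zeta_2479)/Q) ≅ Z/36Z × Z/66Z.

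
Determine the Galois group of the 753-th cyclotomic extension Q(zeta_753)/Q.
|Gal(Q(zeta_753)/Q)| = phi(753) = 500; group ≅ (Z/753Z)^* ≅ Z/2Z × Z/250Z

The n-th cyclotomic polynomial Φ_753(x) is the minimal polynomial of zeta_753 over Q and has degree phi(753) = 500. So Q(zeta_753) is a degree-500 Galois extension with Galois group (Z/753Z)^*. By CRT, (Z/753Z)^* ≅ (Z/3Z)^* × (Z/251Z)^*. Each prime-power unit group is (Z/3Z)^* ≅ Z/2Z; (Z/251Z)^* ≅ Z/250Z. Hence Gal(Q(zeta_753)/Q) ≅ Z/2Z × Z/250Z.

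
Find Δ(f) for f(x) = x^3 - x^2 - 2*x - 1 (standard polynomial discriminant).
Δ = -31

For x^3 + a x^2 + b x + c the discriminant is Δ = 18 a b c - 4 a^3 c + a^2 b^2 - 4 b^3 - 27 c^2.
Plug a = -1, b = -2, c = -1:
  18*(-1)*(-2)*(-1) - 4*(-1)^3*(-1) + (-1)^2*(-2)^2 - 4*(-2)^3 - 27*(-1)^2
  = -36 + (-4) + 4 + (32) + (-27)
  = -31.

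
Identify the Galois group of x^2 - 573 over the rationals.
Gal(K/Q) = Z/2Z (cyclic of order 2)

x^2 - 573 is irreducible over Q since 573 is not a rational square. The splitting field Q(sqrt(573)) has degree 2 over Q, and its unique nontrivial automorphism is sqrt(573) ↦ -sqrt(573). Hence Gal(Q(sqrt(573))/Q) = Z/2Z.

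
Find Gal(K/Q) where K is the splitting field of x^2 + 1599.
Gal(K/Q) = Z/2Z (cyclic of order 2)

x^2 + 1599 is irreducible over Q since -1599 is not a rational square. The splitting field Q(sqrt(-1599)) has degree 2 over Q, and its unique nontrivial automorphism is sqrt(-1599) ↦ -sqrt(-1599). Hence Gal(Q(sqrt(-1599))/Q) = Z/2Z.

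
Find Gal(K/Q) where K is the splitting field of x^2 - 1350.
Gal(K/Q) = Z/2Z (cyclic of order 2)

x^2 - 1350 is irreducible over Q since 1350 is not a rational square. The splitting field Q(sqrt(1350)) has degree 2 over Q, and its unique nontrivial automorphism is sqrt(1350) ↦ -sqrt(1350). Hence Gal(Q(sqrt(1350))/Q) = Z/2Z.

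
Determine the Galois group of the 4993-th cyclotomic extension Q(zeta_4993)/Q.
|Gal(Q(zeta_4993)/Q)| = phi(4993) = 4992; group ≅ (Z/4993Z)^* ≅ Z/4992Z

The n-th cyclotomic polynomial Φ_4993(x) is the minimal polynomial of zeta_4993 over Q and has degree phi(4993) = 4992. So Q(zeta_4993) is a degree-4992 Galois extension with Galois group (Z/4993Z)^*. (Z/4993Z)^* is cyclic since 4993 is an odd prime power (or 4). Hence Gal(Q(zeta_4993)/Q) ≅ Z/4992Z.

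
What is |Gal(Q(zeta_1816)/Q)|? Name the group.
|Gal(Q(zeta_1816)/Q)| = phi(1816) = 904; group ≅ (Z/1816Z)^* ≅ Z/2Z × Z/2Z × Z/226Z

The n-th cyclotomic polynomial Φ_1816(x) is the minimal polynomial of zeta_1816 over Q and has degree phi(1816) = 904. So Q(zeta_1816) is a degree-904 Galois extension with Galois group (Z/1816Z)^*. By CRT, (Z/1816Z)^* ≅ (Z/8Z)^* × (Z/227Z)^*. Each prime-power unit group is (Z/8Z)^* ≅ Z/2Z × Z/2Z; (Z/227Z)^* ≅ Z/226Z. Hence Gal(Q(zeta_1816)/Q) ≅ Z/2Z × Z/2Z × Z/226Z.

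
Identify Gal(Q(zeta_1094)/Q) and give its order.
|Gal(Q(zeta_1094)/Q)| = phi(1094) = 546; group ≅ (Z/1094Z)^* ≅ Z/546Z

The n-th cyclotomic polynomial Φ_1094(x) is the minimal polynomial of zeta_1094 over Q and has degree phi(1094) = 546. So Q(zeta_1094) is a degree-546 Galois extension with Galois group (Z/1094Z)^*. By CRT, (Z/1094Z)^* ≅ (Z/2Z)^* × (Z/547Z)^*. Each prime-power unit group is (Z/2Z)^* ≅ trivial group (order 1); (Z/547Z)^* ≅ Z/546Z. Hence Gal(Q(zeta_1094)/Q) ≅ Z/546Z.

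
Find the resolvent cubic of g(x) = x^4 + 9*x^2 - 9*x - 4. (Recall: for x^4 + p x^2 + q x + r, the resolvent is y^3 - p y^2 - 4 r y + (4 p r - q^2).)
h(y) = y^3 - 9*y^2 + 16*y - 225

Identify coefficients: p = 9, q = -9, r = -4.
Plug into h(y) = y^3 - p y^2 - 4 r y + (4 p r - q^2):
  h(y) = y^3 - (9) y^2 - 4*(-4) y + (4*(9)*(-4) - (-9)^2)
       = y^3 + (-9) y^2 + (16) y + (-225).
Simplifying: h(y) = y^3 - 9*y^2 + 16*y - 225.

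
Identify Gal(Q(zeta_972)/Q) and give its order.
|Gal(Q(zeta_972)/Q)| = phi(972) = 324; group ≅ (Z/972Z)^* ≅ Z/2Z × Z/162Z

The n-th cyclotomic polynomial Φ_972(x) is the minimal polynomial of zeta_972 over Q and has degree phi(972) = 324. So Q(zeta_972) is a degree-324 Galois extension with Galois group (Z/972Z)^*. By CRT, (Z/972Z)^* ≅ (Z/4Z)^* × (Z/243Z)^*. Each prime-power unit group is (Z/4Z)^* ≅ Z/2Z; (Z/243Z)^* ≅ Z/162Z. Hence Gal(Q(zeta_972)/Q) ≅ Z/2Z × Z/162Z.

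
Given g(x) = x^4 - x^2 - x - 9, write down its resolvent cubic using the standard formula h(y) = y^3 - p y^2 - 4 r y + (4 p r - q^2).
h(y) = y^3 + y^2 + 36*y + 35

Identify coefficients: p = -1, q = -1, r = -9.
Plug into h(y) = y^3 - p y^2 - 4 r y + (4 p r - q^2):
  h(y) = y^3 - (-1) y^2 - 4*(-9) y + (4*(-1)*(-9) - (-1)^2)
       = y^3 + (1) y^2 + (36) y + (35).
Simplifying: h(y) = y^3 + y^2 + 36*y + 35.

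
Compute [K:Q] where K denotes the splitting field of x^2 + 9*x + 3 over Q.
[K:Q] = 2

The discriminant of x^2 + (9)*x + (3) is b^2 - 4c = 81 - (12) = 69. Since 69 is not a perfect square in Q, the polynomial is irreducible over Q. Its two roots generate a degree-2 extension, so [K:Q] = 2.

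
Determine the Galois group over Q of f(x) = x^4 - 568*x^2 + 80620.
Gal(K/Q) = V_4 (Klein four-group, Z/2Z × Z/2Z)

f factors as (x^2 - 290)(x^2 - 278), so the splitting field is K = Q(sqrt(290), sqrt(278)). The elements 290, 278, 80620 are all non-squares in Q, so sqrt(290) and sqrt(278) generate independent quadratic extensions. Thus [K:Q] = 4 and Gal(K/Q) is generated by the two order-2 automorphisms sqrt(290) ↦ -sqrt(290) and sqrt(278) ↦ -sqrt(278), giving V_4.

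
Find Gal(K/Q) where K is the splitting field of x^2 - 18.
Gal(K/Q) = Z/2Z (cyclic of order 2)

x^2 - 18 is irreducible over Q since 18 is not a rational square. The splitting field Q(sqrt(18)) has degree 2 over Q, and its unique nontrivial automorphism is sqrt(18) ↦ -sqrt(18). Hence Gal(Q(sqrt(18))/Q) = Z/2Z.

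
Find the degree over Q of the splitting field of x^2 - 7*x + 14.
[K:Q] = 2

The discriminant of x^2 + (-7)*x + (14) is b^2 - 4c = 49 - (56) = -7. Since -7 is not a perfect square in Q, the polynomial is irreducible over Q. Its two roots generate a degree-2 extension, so [K:Q] = 2.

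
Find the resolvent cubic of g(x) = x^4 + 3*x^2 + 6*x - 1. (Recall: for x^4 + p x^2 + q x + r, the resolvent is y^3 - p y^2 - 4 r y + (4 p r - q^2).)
h(y) = y^3 - 3*y^2 + 4*y - 48

Identify coefficients: p = 3, q = 6, r = -1.
Plug into h(y) = y^3 - p y^2 - 4 r y + (4 p r - q^2):
  h(y) = y^3 - (3) y^2 - 4*(-1) y + (4*(3)*(-1) - (6)^2)
       = y^3 + (-3) y^2 + (4) y + (-48).
Simplifying: h(y) = y^3 - 3*y^2 + 4*y - 48.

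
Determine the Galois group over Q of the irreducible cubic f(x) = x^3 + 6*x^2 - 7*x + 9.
Gal(K/Q) = S_3 (symmetric group of order 6)

Compute the discriminant of x^3 + (6)*x^2 + (-7)*x + (9): Δ = -13631. Since Δ is not a rational square, the Galois group is not contained in A_3; it must be the full S_3 (irreducibility of the cubic rules out anything smaller).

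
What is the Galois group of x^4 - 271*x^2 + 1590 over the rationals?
Gal(K/Q) = V_4 (Klein four-group, Z/2Z × Z/2Z)

f factors as (x^2 - 6)(x^2 - 265), so the splitting field is K = Q(sqrt(6), sqrt(265)). The elements 6, 265, 1590 are all non-squares in Q, so sqrt(6) and sqrt(265) generate independent quadratic extensions. Thus [K:Q] = 4 and Gal(K/Q) is generated by the two order-2 automorphisms sqrt(6) ↦ -sqrt(6) and sqrt(265) ↦ -sqrt(265), giving V_4.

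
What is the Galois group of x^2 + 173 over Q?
Gal(K/Q) = Z/2Z (cyclic of order 2)

x^2 + 173 is irreducible over Q since -173 is not a rational square. The splitting field Q(sqrt(-173)) has degree 2 over Q, and its unique nontrivial automorphism is sqrt(-173) ↦ -sqrt(-173). Hence Gal(Q(sqrt(-173))/Q) = Z/2Z.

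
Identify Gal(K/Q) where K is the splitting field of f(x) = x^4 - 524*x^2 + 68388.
Gal(K/Q) = V_4 (Klein four-group, Z/2Z × Z/2Z)

f factors as (x^2 - 246)(x^2 - 278), so the splitting field is K = Q(sqrt(246), sqrt(278)). The elements 246, 278, 68388 are all non-squares in Q, so sqrt(246) and sqrt(278) generate independent quadratic extensions. Thus [K:Q] = 4 and Gal(K/Q) is generated by the two order-2 automorphisms sqrt(246) ↦ -sqrt(246) and sqrt(278) ↦ -sqrt(278), giving V_4.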